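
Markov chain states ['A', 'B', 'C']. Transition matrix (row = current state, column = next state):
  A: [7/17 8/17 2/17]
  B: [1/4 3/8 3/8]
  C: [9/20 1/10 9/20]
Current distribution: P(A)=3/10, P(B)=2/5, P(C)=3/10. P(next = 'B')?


P(next=B) = Σᵢ P(now=i)×P(i→B)
= 3/10×8/17 + 2/5×3/8 + 3/10×1/10
= 12/85 + 3/20 + 3/100 = 273/850

P = 273/850 ≈ 0.3212


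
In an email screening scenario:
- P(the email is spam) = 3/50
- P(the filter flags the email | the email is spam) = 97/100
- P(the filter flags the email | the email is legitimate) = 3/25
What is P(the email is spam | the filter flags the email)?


Using Bayes' theorem:
P(A|B) = P(B|A)·P(A) / P(B)

P(the filter flags the email) = 97/100 × 3/50 + 3/25 × 47/50
= 291/5000 + 141/1250 = 171/1000

P(the email is spam|the filter flags the email) = (291/5000) / (171/1000) = 97/285

P(the email is spam|the filter flags the email) = 97/285 ≈ 34.04%


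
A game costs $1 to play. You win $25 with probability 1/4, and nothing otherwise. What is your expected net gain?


E[gain] = (25-1)×1/4 + (-1)×3/4
= 6 - 3/4 = 21/4

Expected net gain = $21/4 ≈ $5.25


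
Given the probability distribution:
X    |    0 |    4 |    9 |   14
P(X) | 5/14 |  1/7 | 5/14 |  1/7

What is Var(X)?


E[X] = 81/14
E[X²] = 829/14
Var(X) = E[X²] - (E[X])² = 829/14 - 6561/196 = 5045/196

Var(X) = 5045/196 ≈ 25.7398


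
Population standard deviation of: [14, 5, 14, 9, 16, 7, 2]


Mean = 67/7
  (14-67/7)²=961/49
  (5-67/7)²=1024/49
  (14-67/7)²=961/49
  (9-67/7)²=16/49
  (16-67/7)²=2025/49
  (7-67/7)²=324/49
  (2-67/7)²=2809/49
Σ(x-μ)² = 1160/7
σ² = (1160/7)/7 = 1160/49

σ = √(1160/49) ≈ 4.8655


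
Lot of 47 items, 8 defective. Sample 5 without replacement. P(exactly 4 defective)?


Hypergeometric: C(8,4)×C(39,1)/C(47,5)
= 70×39/1533939 = 910/511313

P(X=4) = 910/511313 ≈ 0.18%


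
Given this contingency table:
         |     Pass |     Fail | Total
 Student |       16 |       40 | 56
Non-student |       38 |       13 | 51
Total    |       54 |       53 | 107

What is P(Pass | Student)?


P(Pass | Student) = 16/(16+40) = 16/56 = 2/7

P(Pass|Student) = 2/7 ≈ 28.57%


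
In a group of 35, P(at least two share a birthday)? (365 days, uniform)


P(all different) = Π(365-i)/365 for i=0..34
= 0.185617
P(match) = 1 - 0.185617 = 0.814383

P ≈ 0.8144 ≈ 81.44%


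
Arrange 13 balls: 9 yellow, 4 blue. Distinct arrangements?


13!/(9!×4!) = 715

715


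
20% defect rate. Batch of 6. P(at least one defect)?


P(all good) = (4/5)^6 = 4096/15625
P(≥1 defect) = 11529/15625

P = 11529/15625 ≈ 73.79%


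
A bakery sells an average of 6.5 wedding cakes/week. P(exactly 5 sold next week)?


Poisson(λ=6.5): P(X=5) = e^(-λ)×λ^k/k!
= e^(-6.5) × 6.5^5 / 5!
≈ 0.001503439193 × 11602.90625 / 120 ≈ 0.145369

P(X=5) ≈ 0.145369 ≈ 14.54%


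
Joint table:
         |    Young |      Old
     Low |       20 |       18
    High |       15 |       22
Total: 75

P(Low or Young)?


P(Low∨Young) = P(Low) + P(Young) - P(Low∧Young)
= (38 + 35 - 20)/75 = 53/75

P = 53/75 ≈ 70.67%


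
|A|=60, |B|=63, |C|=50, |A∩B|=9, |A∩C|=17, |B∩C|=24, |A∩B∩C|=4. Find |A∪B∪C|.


|A∪B∪C| = 60+63+50-9-17-24+4 = 127

|A∪B∪C| = 127


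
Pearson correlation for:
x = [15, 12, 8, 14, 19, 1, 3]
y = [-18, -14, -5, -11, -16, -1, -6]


n=7, Σx=72, Σy=-71, Σxy=-955, Σx²=1000, Σy²=959
r = (7×(-955) - 72×(-71))/√((7×1000 - 72²)(7×959 - (-71)²))
= -1573/√(1816×1672) = -1573/√3036352 ≈ -1573/1742.5131 ≈ -0.9027

r ≈ -0.9027


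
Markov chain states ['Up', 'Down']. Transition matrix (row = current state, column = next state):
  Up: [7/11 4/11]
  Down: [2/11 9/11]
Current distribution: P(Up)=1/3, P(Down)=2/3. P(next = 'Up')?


P(next=Up) = Σᵢ P(now=i)×P(i→Up)
= 1/3×7/11 + 2/3×2/11
= 7/33 + 4/33 = 1/3

P = 1/3 ≈ 0.3333


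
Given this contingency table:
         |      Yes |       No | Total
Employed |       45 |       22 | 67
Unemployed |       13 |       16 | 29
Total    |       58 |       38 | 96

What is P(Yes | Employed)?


P(Yes | Employed) = 45/(45+22) = 45/67

P(Yes|Employed) = 45/67 ≈ 67.16%


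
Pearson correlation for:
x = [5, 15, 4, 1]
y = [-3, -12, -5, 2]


n=4, Σx=25, Σy=-18, Σxy=-213, Σx²=267, Σy²=182
r = (4×(-213) - 25×(-18))/√((4×267 - 25²)(4×182 - (-18)²))
= -402/√(443×404) = -402/√178972 ≈ -402/423.0508 ≈ -0.9502

r ≈ -0.9502


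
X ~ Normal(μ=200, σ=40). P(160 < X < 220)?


z₁=(160-200)/40=-1.0, z₂=(220-200)/40=0.5
P = Φ(0.5) - Φ(-1.0) = 0.691462 - 0.158655 = 0.532807 ≈ 0.5328

P(160 < X < 220) ≈ 0.5328


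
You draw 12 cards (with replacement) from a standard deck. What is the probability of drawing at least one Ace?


P(not a Ace) = 48/52 = 12/13
P(none in 12 draws) = (12/13)^12 = 8916100448256/23298085122481
P(≥1 Ace) = 1 - 8916100448256/23298085122481 = 14381984674225/23298085122481

P = 14381984674225/23298085122481 ≈ 61.73%


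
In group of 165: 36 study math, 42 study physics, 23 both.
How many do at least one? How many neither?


|A∪B| = 36+42-23 = 55
Neither = 165-55 = 110

At least one: 55; Neither: 110


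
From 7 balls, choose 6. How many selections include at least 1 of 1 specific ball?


Complement: C(7,6) - C(6,6) = 7 - 1 = 6

6


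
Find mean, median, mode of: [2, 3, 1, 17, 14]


Sorted: [1, 2, 3, 14, 17]
Mean = 37/5
Median = 3
Freq: {2: 1, 3: 1, 1: 1, 17: 1, 14: 1}
Mode: No mode

Mean=37/5, Median=3, Mode=No mode


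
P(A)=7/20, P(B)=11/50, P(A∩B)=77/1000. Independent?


P(A)×P(B) = 77/1000
P(A∩B) = 77/1000
Equal ✓ → Independent

Yes, independent


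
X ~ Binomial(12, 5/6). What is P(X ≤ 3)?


P(X ≤ 3) = Σ P(X=i) for i=0..3
P(X=0) = 1/2176782336
P(X=1) = 5/181398528
P(X=2) = 275/362797056
P(X=3) = 6875/544195584
Sum = 9737/725594112

P(X ≤ 3) = 9737/725594112 ≈ 0.00%


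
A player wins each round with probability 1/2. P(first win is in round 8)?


Geometric: P(X=8) = (1-p)^(k-1)×p = (1/2)^7×1/2 = 1/256

P(X=8) = 1/256 ≈ 0.39%


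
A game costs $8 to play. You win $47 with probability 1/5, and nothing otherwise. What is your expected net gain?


E[gain] = (47-8)×1/5 + (-8)×4/5
= 39/5 - 32/5 = 7/5

Expected net gain = $7/5 ≈ $1.40


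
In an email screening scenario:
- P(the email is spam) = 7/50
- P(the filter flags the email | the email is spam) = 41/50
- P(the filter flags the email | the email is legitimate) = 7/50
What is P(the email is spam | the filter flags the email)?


Using Bayes' theorem:
P(A|B) = P(B|A)·P(A) / P(B)

P(the filter flags the email) = 41/50 × 7/50 + 7/50 × 43/50
= 287/2500 + 301/2500 = 147/625

P(the email is spam|the filter flags the email) = (287/2500) / (147/625) = 41/84

P(the email is spam|the filter flags the email) = 41/84 ≈ 48.81%


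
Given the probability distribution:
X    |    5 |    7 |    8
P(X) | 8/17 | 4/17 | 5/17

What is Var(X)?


E[X] = 108/17
E[X²] = 716/17
Var(X) = E[X²] - (E[X])² = 716/17 - 11664/289 = 508/289

Var(X) = 508/289 ≈ 1.7578


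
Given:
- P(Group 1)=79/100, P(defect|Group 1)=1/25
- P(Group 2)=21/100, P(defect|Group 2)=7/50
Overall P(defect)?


P(B) = Σ P(B|Aᵢ)×P(Aᵢ)
  1/25×79/100 = 79/2500
  7/50×21/100 = 147/5000
Sum = 61/1000

P(defect) = 61/1000 ≈ 6.10%


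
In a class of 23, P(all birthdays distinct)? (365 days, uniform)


P(all different) = Π(365-i)/365 for i=0..22
= (365/365)×(364/365)×...×(343/365)
= 0.492703

P ≈ 0.4927 ≈ 49.27%


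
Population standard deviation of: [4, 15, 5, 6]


Mean = 30/4 = 15/2
  (4-15/2)²=49/4
  (15-15/2)²=225/4
  (5-15/2)²=25/4
  (6-15/2)²=9/4
Σ(x-μ)² = 77
σ² = 77/4

σ = √(77/4) ≈ 4.3875


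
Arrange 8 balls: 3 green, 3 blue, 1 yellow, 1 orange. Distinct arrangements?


8!/(3!×3!×1!×1!) = 1120

1120


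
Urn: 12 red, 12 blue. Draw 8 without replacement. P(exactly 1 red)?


Hypergeometric: C(12,1)×C(12,7)/C(24,8)
= 12×792/735471 = 96/7429

P(X=1) = 96/7429 ≈ 1.29%


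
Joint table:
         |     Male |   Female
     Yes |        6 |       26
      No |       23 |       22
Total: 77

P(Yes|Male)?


P(Yes|Male) = 6/(6+23) = 6/29

P = 6/29 ≈ 20.69%


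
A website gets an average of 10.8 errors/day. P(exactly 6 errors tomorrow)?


Poisson(λ=10.8): P(X=6) = e^(-λ)×λ^k/k!
= e^(-10.8) × 10.8^6 / 6!
≈ 2.039950341e-05 × 1586874.32294 / 720 ≈ 0.044960

P(X=6) ≈ 0.044960 ≈ 4.50%


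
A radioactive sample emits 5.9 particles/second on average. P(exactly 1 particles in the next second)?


Poisson(λ=5.9): P(X=1) = e^(-λ)×λ^k/k!
= e^(-5.9) × 5.9^1 / 1!
≈ 0.002739444819 × 5.9 / 1 ≈ 0.016163

P(X=1) ≈ 0.016163 ≈ 1.62%


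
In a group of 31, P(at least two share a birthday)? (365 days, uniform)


P(all different) = Π(365-i)/365 for i=0..30
= 0.269545
P(match) = 1 - 0.269545 = 0.730455

P ≈ 0.7305 ≈ 73.05%


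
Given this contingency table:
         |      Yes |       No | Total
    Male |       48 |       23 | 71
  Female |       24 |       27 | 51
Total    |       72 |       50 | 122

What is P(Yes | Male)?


P(Yes | Male) = 48/(48+23) = 48/71

P(Yes|Male) = 48/71 ≈ 67.61%


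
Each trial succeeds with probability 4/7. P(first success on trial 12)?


Geometric: P(X=12) = (1-p)^(k-1)×p = (3/7)^11×4/7 = 708588/13841287201

P(X=12) = 708588/13841287201 ≈ 0.01%


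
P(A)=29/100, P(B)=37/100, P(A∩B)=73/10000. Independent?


P(A)×P(B) = 1073/10000
P(A∩B) = 73/10000
Not equal → NOT independent

No, not independent


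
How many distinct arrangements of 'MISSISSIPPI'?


Letters: 11, freq: {'M': 1, 'I': 4, 'S': 4, 'P': 2}
11!/(1!×4!×4!×2!) = 39916800/1152 = 34650

34650


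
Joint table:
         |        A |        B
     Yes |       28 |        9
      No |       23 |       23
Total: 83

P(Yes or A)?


P(Yes∨A) = P(Yes) + P(A) - P(Yes∧A)
= (37 + 51 - 28)/83 = 60/83

P = 60/83 ≈ 72.29%


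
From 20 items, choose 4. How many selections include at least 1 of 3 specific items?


Complement: C(20,4) - C(17,4) = 4845 - 2380 = 2465

2465


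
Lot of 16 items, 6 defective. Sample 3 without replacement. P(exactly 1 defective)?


Hypergeometric: C(6,1)×C(10,2)/C(16,3)
= 6×45/560 = 27/56

P(X=1) = 27/56 ≈ 48.21%


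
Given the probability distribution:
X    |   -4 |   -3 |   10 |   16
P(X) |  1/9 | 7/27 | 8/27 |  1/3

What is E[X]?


E[X] = Σ x·P(X=x)
= (-4)×(1/9) + (-3)×(7/27) + (10)×(8/27) + (16)×(1/3)
= 191/27

E[X] = 191/27


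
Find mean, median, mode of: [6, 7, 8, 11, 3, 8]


Sorted: [3, 6, 7, 8, 8, 11]
Mean = 43/6
Median = 15/2
Freq: {6: 1, 7: 1, 8: 2, 11: 1, 3: 1}
Mode: [8]

Mean=43/6, Median=15/2, Mode=8


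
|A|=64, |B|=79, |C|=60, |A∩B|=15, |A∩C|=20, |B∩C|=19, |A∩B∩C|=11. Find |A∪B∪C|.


|A∪B∪C| = 64+79+60-15-20-19+11 = 160

|A∪B∪C| = 160


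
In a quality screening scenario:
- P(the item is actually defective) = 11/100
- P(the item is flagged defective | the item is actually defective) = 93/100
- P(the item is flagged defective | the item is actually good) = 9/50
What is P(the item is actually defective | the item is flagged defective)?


Using Bayes' theorem:
P(A|B) = P(B|A)·P(A) / P(B)

P(the item is flagged defective) = 93/100 × 11/100 + 9/50 × 89/100
= 1023/10000 + 801/5000 = 21/80

P(the item is actually defective|the item is flagged defective) = (1023/10000) / (21/80) = 341/875

P(the item is actually defective|the item is flagged defective) = 341/875 ≈ 38.97%


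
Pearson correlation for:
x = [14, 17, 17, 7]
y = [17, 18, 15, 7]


n=4, Σx=55, Σy=57, Σxy=848, Σx²=823, Σy²=887
r = (4×848 - 55×57)/√((4×823 - 55²)(4×887 - 57²))
= 257/√(267×299) = 257/√79833 ≈ 257/282.5473 ≈ 0.9096

r ≈ 0.9096


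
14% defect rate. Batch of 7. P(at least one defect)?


P(all good) = (43/50)^7 = 271818611107/781250000000
P(≥1 defect) = 509431388893/781250000000

P = 509431388893/781250000000 ≈ 65.21%


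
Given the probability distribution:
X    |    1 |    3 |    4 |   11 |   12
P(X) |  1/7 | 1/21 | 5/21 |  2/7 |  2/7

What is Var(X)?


E[X] = 164/21
E[X²] = 1682/21
Var(X) = E[X²] - (E[X])² = 1682/21 - 26896/441 = 8426/441

Var(X) = 8426/441 ≈ 19.1066


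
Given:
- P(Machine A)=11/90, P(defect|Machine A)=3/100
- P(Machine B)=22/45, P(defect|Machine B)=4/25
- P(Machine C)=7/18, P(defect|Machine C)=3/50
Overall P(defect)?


P(B) = Σ P(B|Aᵢ)×P(Aᵢ)
  3/100×11/90 = 11/3000
  4/25×22/45 = 88/1125
  3/50×7/18 = 7/300
Sum = 947/9000

P(defect) = 947/9000 ≈ 10.52%


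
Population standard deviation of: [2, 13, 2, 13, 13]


Mean = 43/5
  (2-43/5)²=1089/25
  (13-43/5)²=484/25
  (2-43/5)²=1089/25
  (13-43/5)²=484/25
  (13-43/5)²=484/25
Σ(x-μ)² = 726/5
σ² = (726/5)/5 = 726/25

σ = √(726/25) ≈ 5.3889


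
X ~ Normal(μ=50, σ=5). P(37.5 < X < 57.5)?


z₁=(37.5-50)/5=-2.5, z₂=(57.5-50)/5=1.5
P = Φ(1.5) - Φ(-2.5) = 0.933193 - 0.006210 = 0.926983 ≈ 0.9270

P(37.5 < X < 57.5) ≈ 0.9270


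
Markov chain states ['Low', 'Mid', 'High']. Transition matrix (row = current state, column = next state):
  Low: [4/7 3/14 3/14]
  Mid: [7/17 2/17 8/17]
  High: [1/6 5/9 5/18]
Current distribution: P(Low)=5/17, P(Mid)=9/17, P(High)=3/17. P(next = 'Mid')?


P(next=Mid) = Σᵢ P(now=i)×P(i→Mid)
= 5/17×3/14 + 9/17×2/17 + 3/17×5/9
= 15/238 + 18/289 + 5/51 = 2711/12138

P = 2711/12138 ≈ 0.2233


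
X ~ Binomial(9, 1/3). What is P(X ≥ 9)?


P(X ≥ 9) = Σ P(X=i) for i=9..9
P(X=9) = 1/19683
Sum = 1/19683

P(X ≥ 9) = 1/19683 ≈ 0.01%


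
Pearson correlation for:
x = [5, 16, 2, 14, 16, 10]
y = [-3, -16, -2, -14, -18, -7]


n=6, Σx=63, Σy=-60, Σxy=-829, Σx²=837, Σy²=838
r = (6×(-829) - 63×(-60))/√((6×837 - 63²)(6×838 - (-60)²))
= -1194/√(1053×1428) = -1194/√1503684 ≈ -1194/1226.2479 ≈ -0.9737

r ≈ -0.9737


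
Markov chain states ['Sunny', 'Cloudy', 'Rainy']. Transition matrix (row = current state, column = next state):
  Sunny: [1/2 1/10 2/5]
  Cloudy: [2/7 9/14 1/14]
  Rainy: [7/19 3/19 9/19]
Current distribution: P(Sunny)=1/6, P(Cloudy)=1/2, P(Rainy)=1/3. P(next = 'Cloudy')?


P(next=Cloudy) = Σᵢ P(now=i)×P(i→Cloudy)
= 1/6×1/10 + 1/2×9/14 + 1/3×3/19
= 1/60 + 9/28 + 1/19 = 1559/3990

P = 1559/3990 ≈ 0.3907


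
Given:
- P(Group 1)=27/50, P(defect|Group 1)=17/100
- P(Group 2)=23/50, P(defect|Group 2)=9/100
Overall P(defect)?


P(B) = Σ P(B|Aᵢ)×P(Aᵢ)
  17/100×27/50 = 459/5000
  9/100×23/50 = 207/5000
Sum = 333/2500

P(defect) = 333/2500 ≈ 13.32%


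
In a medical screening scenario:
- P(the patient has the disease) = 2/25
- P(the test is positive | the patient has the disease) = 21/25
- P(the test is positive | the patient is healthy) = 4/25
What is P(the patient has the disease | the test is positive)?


Using Bayes' theorem:
P(A|B) = P(B|A)·P(A) / P(B)

P(the test is positive) = 21/25 × 2/25 + 4/25 × 23/25
= 42/625 + 92/625 = 134/625

P(the patient has the disease|the test is positive) = (42/625) / (134/625) = 21/67

P(the patient has the disease|the test is positive) = 21/67 ≈ 31.34%


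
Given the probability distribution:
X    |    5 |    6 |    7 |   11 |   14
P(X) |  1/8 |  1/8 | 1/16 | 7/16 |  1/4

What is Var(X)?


E[X] = 81/8
E[X²] = 901/8
Var(X) = E[X²] - (E[X])² = 901/8 - 6561/64 = 647/64

Var(X) = 647/64 ≈ 10.1094


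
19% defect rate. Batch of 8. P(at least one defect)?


P(all good) = (81/100)^8 = 1853020188851841/10000000000000000
P(≥1 defect) = 8146979811148159/10000000000000000

P = 8146979811148159/10000000000000000 ≈ 81.47%


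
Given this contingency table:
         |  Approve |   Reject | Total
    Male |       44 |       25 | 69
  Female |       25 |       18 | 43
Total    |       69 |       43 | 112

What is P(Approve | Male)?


P(Approve | Male) = 44/(44+25) = 44/69

P(Approve|Male) = 44/69 ≈ 63.77%


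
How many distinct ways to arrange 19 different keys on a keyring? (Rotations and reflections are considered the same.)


Free circular arrangements: rotations and reflections both identified.
(n-1)!/2 = 18!/2 = 6402373705728000/2 = 3201186852864000

3201186852864000


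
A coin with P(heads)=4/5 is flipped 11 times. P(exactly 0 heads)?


Binomial: P(X=0) = C(11,0)×p^0×(1-p)^11
= 1 × 1 × 1/48828125 = 1/48828125

P(X=0) = 1/48828125 ≈ 0.00%


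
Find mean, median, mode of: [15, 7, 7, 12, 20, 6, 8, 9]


Sorted: [6, 7, 7, 8, 9, 12, 15, 20]
Mean = 84/8 = 21/2
Median = 17/2
Freq: {15: 1, 7: 2, 12: 1, 20: 1, 6: 1, 8: 1, 9: 1}
Mode: [7]

Mean=21/2, Median=17/2, Mode=7


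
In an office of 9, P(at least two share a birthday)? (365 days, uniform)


P(all different) = Π(365-i)/365 for i=0..8
= 0.905376
P(match) = 1 - 0.905376 = 0.094624

P ≈ 0.0946 ≈ 9.46%


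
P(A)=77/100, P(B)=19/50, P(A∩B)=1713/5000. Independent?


P(A)×P(B) = 1463/5000
P(A∩B) = 1713/5000
Not equal → NOT independent

No, not independent


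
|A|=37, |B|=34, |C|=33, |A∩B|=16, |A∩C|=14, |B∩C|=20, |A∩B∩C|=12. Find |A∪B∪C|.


|A∪B∪C| = 37+34+33-16-14-20+12 = 66

|A∪B∪C| = 66


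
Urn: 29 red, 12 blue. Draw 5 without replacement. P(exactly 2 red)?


Hypergeometric: C(29,2)×C(12,3)/C(41,5)
= 406×220/749398 = 44660/374699

P(X=2) = 44660/374699 ≈ 11.92%


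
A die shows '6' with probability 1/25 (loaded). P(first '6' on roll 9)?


Geometric: P(X=9) = (1-p)^(k-1)×p = (24/25)^8×1/25 = 110075314176/3814697265625

P(X=9) = 110075314176/3814697265625 ≈ 2.89%


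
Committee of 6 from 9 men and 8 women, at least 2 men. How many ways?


Count by #men:
  2M,4W: C(9,2)×C(8,4)=2520
  3M,3W: C(9,3)×C(8,3)=4704
  4M,2W: C(9,4)×C(8,2)=3528
  5M,1W: C(9,5)×C(8,1)=1008
  6M,0W: C(9,6)×C(8,0)=84
Total = 11844

11844


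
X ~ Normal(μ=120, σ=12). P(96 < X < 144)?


z₁=(96-120)/12=-2.0, z₂=(144-120)/12=2.0
P = Φ(2.0) - Φ(-2.0) = 0.977250 - 0.022750 = 0.954500 ≈ 0.9545

P(96 < X < 144) ≈ 0.9545


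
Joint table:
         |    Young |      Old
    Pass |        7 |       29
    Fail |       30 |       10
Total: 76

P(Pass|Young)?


P(Pass|Young) = 7/(7+30) = 7/37

P = 7/37 ≈ 18.92%


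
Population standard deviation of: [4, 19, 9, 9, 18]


Mean = 59/5
  (4-59/5)²=1521/25
  (19-59/5)²=1296/25
  (9-59/5)²=196/25
  (9-59/5)²=196/25
  (18-59/5)²=961/25
Σ(x-μ)² = 834/5
σ² = (834/5)/5 = 834/25

σ = √(834/25) ≈ 5.7758


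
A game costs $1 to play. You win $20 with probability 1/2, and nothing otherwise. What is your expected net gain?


E[gain] = (20-1)×1/2 + (-1)×1/2
= 19/2 - 1/2 = 9

Expected net gain = $9 ≈ $9.00


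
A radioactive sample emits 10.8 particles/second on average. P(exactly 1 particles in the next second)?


Poisson(λ=10.8): P(X=1) = e^(-λ)×λ^k/k!
= e^(-10.8) × 10.8^1 / 1!
≈ 2.039950341e-05 × 10.8 / 1 ≈ 0.000220

P(X=1) ≈ 0.000220 ≈ 0.02%


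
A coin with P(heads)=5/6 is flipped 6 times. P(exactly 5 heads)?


Binomial: P(X=5) = C(6,5)×p^5×(1-p)^1
= 6 × 3125/7776 × 1/6 = 3125/7776

P(X=5) = 3125/7776 ≈ 40.19%


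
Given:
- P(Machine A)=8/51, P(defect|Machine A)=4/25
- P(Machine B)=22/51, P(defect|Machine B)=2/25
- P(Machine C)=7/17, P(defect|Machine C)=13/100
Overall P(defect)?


P(B) = Σ P(B|Aᵢ)×P(Aᵢ)
  4/25×8/51 = 32/1275
  2/25×22/51 = 44/1275
  13/100×7/17 = 91/1700
Sum = 577/5100

P(defect) = 577/5100 ≈ 11.31%


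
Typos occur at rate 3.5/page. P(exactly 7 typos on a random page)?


Poisson(λ=3.5): P(X=7) = e^(-λ)×λ^k/k!
= e^(-3.5) × 3.5^7 / 7!
≈ 0.03019738342 × 6433.9296875 / 5040 ≈ 0.038549

P(X=7) ≈ 0.038549 ≈ 3.85%


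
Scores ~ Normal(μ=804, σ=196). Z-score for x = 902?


z = (x - μ)/σ = (902 - 804)/196 = 0.5

z = 0.5


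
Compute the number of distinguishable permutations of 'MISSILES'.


Letters: 8, freq: {'M': 1, 'I': 2, 'S': 3, 'L': 1, 'E': 1}
8!/(1!×2!×3!×1!×1!) = 40320/12 = 3360

3360


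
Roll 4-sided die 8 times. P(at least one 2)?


P(no 2)^8 = (3/4)^8 = 6561/65536
P(≥1) = 1 - 6561/65536 = 58975/65536

P = 58975/65536 ≈ 89.99%


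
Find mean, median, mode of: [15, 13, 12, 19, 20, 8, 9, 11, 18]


Sorted: [8, 9, 11, 12, 13, 15, 18, 19, 20]
Mean = 125/9
Median = 13
Freq: {15: 1, 13: 1, 12: 1, 19: 1, 20: 1, 8: 1, 9: 1, 11: 1, 18: 1}
Mode: No mode

Mean=125/9, Median=13, Mode=No mode


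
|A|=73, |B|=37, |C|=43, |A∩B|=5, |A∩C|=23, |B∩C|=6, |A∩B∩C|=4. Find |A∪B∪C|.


|A∪B∪C| = 73+37+43-5-23-6+4 = 123

|A∪B∪C| = 123


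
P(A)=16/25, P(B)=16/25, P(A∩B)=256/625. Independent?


P(A)×P(B) = 256/625
P(A∩B) = 256/625
Equal ✓ → Independent

Yes, independent


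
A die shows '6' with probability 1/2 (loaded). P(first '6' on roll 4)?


Geometric: P(X=4) = (1-p)^(k-1)×p = (1/2)^3×1/2 = 1/16

P(X=4) = 1/16 ≈ 6.25%


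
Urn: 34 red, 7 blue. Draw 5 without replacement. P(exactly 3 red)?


Hypergeometric: C(34,3)×C(7,2)/C(41,5)
= 5984×21/749398 = 62832/374699

P(X=3) = 62832/374699 ≈ 16.77%


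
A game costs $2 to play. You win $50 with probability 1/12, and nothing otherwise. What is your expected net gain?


E[gain] = (50-2)×1/12 + (-2)×11/12
= 4 - 11/6 = 13/6

Expected net gain = $13/6 ≈ $2.17


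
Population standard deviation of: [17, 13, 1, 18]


Mean = 49/4
  (17-49/4)²=361/16
  (13-49/4)²=9/16
  (1-49/4)²=2025/16
  (18-49/4)²=529/16
Σ(x-μ)² = 731/4
σ² = (731/4)/4 = 731/16

σ = √(731/16) ≈ 6.7593


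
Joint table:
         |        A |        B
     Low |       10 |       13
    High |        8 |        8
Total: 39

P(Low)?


P(Low) = (10+13)/39 = 23/39

P(Low) = 23/39 ≈ 58.97%


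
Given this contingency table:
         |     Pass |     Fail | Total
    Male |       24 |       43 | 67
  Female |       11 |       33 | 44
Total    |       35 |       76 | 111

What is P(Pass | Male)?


P(Pass | Male) = 24/(24+43) = 24/67

P(Pass|Male) = 24/67 ≈ 35.82%


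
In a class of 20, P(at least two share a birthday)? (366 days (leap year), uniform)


P(all different) = Π(366-i)/366 for i=0..19
= 0.589430
P(match) = 1 - 0.589430 = 0.410570

P ≈ 0.4106 ≈ 41.06%


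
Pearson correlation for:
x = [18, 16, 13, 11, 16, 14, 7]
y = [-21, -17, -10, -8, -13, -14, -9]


n=7, Σx=95, Σy=-92, Σxy=-1335, Σx²=1371, Σy²=1340
r = (7×(-1335) - 95×(-92))/√((7×1371 - 95²)(7×1340 - (-92)²))
= -605/√(572×916) = -605/√523952 ≈ -605/723.8453 ≈ -0.8358

r ≈ -0.8358


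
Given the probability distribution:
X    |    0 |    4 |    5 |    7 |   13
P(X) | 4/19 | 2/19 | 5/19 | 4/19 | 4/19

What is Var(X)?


E[X] = 113/19
E[X²] = 1029/19
Var(X) = E[X²] - (E[X])² = 1029/19 - 12769/361 = 6782/361

Var(X) = 6782/361 ≈ 18.7867


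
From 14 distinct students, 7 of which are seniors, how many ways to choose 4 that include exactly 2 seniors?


Choose 2 of the 7 seniors and 2 of the other 7 students:
C(7,2)×C(7,2) = 21×21 = 441

441


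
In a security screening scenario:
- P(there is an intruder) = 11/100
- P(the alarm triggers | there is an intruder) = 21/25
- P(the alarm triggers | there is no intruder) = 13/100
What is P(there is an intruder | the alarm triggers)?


Using Bayes' theorem:
P(A|B) = P(B|A)·P(A) / P(B)

P(the alarm triggers) = 21/25 × 11/100 + 13/100 × 89/100
= 231/2500 + 1157/10000 = 2081/10000

P(there is an intruder|the alarm triggers) = (231/2500) / (2081/10000) = 924/2081

P(there is an intruder|the alarm triggers) = 924/2081 ≈ 44.40%


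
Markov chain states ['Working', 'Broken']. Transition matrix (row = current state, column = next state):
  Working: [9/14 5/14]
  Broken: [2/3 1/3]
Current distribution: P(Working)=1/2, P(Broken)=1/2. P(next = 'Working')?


P(next=Working) = Σᵢ P(now=i)×P(i→Working)
= 1/2×9/14 + 1/2×2/3
= 9/28 + 1/3 = 55/84

P = 55/84 ≈ 0.6548


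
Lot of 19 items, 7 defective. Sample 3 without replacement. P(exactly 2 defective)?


Hypergeometric: C(7,2)×C(12,1)/C(19,3)
= 21×12/969 = 84/323

P(X=2) = 84/323 ≈ 26.01%


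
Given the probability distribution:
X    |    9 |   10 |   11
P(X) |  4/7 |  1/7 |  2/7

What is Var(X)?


E[X] = 68/7
E[X²] = 666/7
Var(X) = E[X²] - (E[X])² = 666/7 - 4624/49 = 38/49

Var(X) = 38/49 ≈ 0.7755


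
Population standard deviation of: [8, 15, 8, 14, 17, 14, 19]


Mean = 95/7
  (8-95/7)²=1521/49
  (15-95/7)²=100/49
  (8-95/7)²=1521/49
  (14-95/7)²=9/49
  (17-95/7)²=576/49
  (14-95/7)²=9/49
  (19-95/7)²=1444/49
Σ(x-μ)² = 740/7
σ² = (740/7)/7 = 740/49

σ = √(740/49) ≈ 3.8861


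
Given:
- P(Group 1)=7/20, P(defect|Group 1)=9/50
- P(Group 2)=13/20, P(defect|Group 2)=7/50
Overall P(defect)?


P(B) = Σ P(B|Aᵢ)×P(Aᵢ)
  9/50×7/20 = 63/1000
  7/50×13/20 = 91/1000
Sum = 77/500

P(defect) = 77/500 ≈ 15.40%


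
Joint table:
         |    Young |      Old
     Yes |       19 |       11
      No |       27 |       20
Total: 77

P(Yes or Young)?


P(Yes∨Young) = P(Yes) + P(Young) - P(Yes∧Young)
= (30 + 46 - 19)/77 = 57/77

P = 57/77 ≈ 74.03%


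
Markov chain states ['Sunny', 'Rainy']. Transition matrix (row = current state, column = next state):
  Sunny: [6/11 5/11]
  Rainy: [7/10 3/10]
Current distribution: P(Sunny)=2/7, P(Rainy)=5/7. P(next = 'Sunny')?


P(next=Sunny) = Σᵢ P(now=i)×P(i→Sunny)
= 2/7×6/11 + 5/7×7/10
= 12/77 + 1/2 = 101/154

P = 101/154 ≈ 0.6558


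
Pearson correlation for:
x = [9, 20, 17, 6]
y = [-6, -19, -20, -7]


n=4, Σx=52, Σy=-52, Σxy=-816, Σx²=806, Σy²=846
r = (4×(-816) - 52×(-52))/√((4×806 - 52²)(4×846 - (-52)²))
= -560/√(520×680) = -560/√353600 ≈ -560/594.6427 ≈ -0.9417

r ≈ -0.9417


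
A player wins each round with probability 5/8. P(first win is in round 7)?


Geometric: P(X=7) = (1-p)^(k-1)×p = (3/8)^6×5/8 = 3645/2097152

P(X=7) = 3645/2097152 ≈ 0.17%


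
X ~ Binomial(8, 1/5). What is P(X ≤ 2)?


P(X ≤ 2) = Σ P(X=i) for i=0..2
P(X=0) = 65536/390625
P(X=1) = 131072/390625
P(X=2) = 114688/390625
Sum = 311296/390625

P(X ≤ 2) = 311296/390625 ≈ 79.69%


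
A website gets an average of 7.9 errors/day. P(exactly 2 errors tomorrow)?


Poisson(λ=7.9): P(X=2) = e^(-λ)×λ^k/k!
= e^(-7.9) × 7.9^2 / 2!
≈ 0.0003707435405 × 62.41 / 2 ≈ 0.011569

P(X=2) ≈ 0.011569 ≈ 1.16%


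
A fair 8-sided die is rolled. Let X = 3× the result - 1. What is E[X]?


E[die] = (1+8)/2 = 9/2
E[X] = 3×9/2 - 1 = 25/2

E[X] = 25/2


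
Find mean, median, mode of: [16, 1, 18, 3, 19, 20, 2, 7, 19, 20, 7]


Sorted: [1, 2, 3, 7, 7, 16, 18, 19, 19, 20, 20]
Mean = 132/11 = 12
Median = 16
Freq: {16: 1, 1: 1, 18: 1, 3: 1, 19: 2, 20: 2, 2: 1, 7: 2}
Mode: [7, 19, 20]

Mean=12, Median=16, Mode=[7, 19, 20]


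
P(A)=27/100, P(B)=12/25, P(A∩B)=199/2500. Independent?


P(A)×P(B) = 81/625
P(A∩B) = 199/2500
Not equal → NOT independent

No, not independent


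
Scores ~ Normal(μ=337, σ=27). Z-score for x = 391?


z = (x - μ)/σ = (391 - 337)/27 = 2.0

z = 2.0


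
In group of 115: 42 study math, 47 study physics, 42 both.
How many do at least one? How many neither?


|A∪B| = 42+47-42 = 47
Neither = 115-47 = 68

At least one: 47; Neither: 68


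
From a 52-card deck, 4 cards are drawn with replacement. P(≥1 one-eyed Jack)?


P(not a one-eyed Jack) = 50/52 = 25/26
P(none in 4 draws) = (25/26)^4 = 390625/456976
P(≥1 one-eyed Jack) = 1 - 390625/456976 = 66351/456976

P = 66351/456976 ≈ 14.52%


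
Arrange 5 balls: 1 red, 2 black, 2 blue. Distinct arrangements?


5!/(1!×2!×2!) = 30

30


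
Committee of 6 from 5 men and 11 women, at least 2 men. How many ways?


Count by #men:
  2M,4W: C(5,2)×C(11,4)=3300
  3M,3W: C(5,3)×C(11,3)=1650
  4M,2W: C(5,4)×C(11,2)=275
  5M,1W: C(5,5)×C(11,1)=11
Total = 5236

5236


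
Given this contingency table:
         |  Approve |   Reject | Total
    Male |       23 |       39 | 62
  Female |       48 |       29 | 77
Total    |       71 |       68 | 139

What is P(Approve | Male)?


P(Approve | Male) = 23/(23+39) = 23/62

P(Approve|Male) = 23/62 ≈ 37.10%


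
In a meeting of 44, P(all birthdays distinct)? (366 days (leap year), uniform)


P(all different) = Π(366-i)/366 for i=0..43
= (366/366)×(365/366)×...×(323/366)
= 0.067633

P ≈ 0.0676 ≈ 6.76%


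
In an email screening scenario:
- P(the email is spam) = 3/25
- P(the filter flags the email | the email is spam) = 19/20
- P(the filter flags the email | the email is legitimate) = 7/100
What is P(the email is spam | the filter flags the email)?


Using Bayes' theorem:
P(A|B) = P(B|A)·P(A) / P(B)

P(the filter flags the email) = 19/20 × 3/25 + 7/100 × 22/25
= 57/500 + 77/1250 = 439/2500

P(the email is spam|the filter flags the email) = (57/500) / (439/2500) = 285/439

P(the email is spam|the filter flags the email) = 285/439 ≈ 64.92%


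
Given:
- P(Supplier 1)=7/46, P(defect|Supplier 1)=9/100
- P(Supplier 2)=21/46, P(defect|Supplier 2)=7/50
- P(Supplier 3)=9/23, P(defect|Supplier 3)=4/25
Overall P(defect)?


P(B) = Σ P(B|Aᵢ)×P(Aᵢ)
  9/100×7/46 = 63/4600
  7/50×21/46 = 147/2300
  4/25×9/23 = 36/575
Sum = 129/920

P(defect) = 129/920 ≈ 14.02%


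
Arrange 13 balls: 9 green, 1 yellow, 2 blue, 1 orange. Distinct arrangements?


13!/(9!×1!×2!×1!) = 8580

8580


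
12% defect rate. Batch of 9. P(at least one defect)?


P(all good) = (22/25)^9 = 1207269217792/3814697265625
P(≥1 defect) = 2607428047833/3814697265625

P = 2607428047833/3814697265625 ≈ 68.35%


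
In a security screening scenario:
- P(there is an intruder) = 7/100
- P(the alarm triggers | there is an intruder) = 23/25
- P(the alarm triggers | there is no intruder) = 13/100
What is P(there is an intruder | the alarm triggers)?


Using Bayes' theorem:
P(A|B) = P(B|A)·P(A) / P(B)

P(the alarm triggers) = 23/25 × 7/100 + 13/100 × 93/100
= 161/2500 + 1209/10000 = 1853/10000

P(there is an intruder|the alarm triggers) = (161/2500) / (1853/10000) = 644/1853

P(there is an intruder|the alarm triggers) = 644/1853 ≈ 34.75%


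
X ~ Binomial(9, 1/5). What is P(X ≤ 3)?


P(X ≤ 3) = Σ P(X=i) for i=0..3
P(X=0) = 262144/1953125
P(X=1) = 589824/1953125
P(X=2) = 589824/1953125
P(X=3) = 344064/1953125
Sum = 1785856/1953125

P(X ≤ 3) = 1785856/1953125 ≈ 91.44%


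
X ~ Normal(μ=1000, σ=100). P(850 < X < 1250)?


z₁=(850-1000)/100=-1.5, z₂=(1250-1000)/100=2.5
P = Φ(2.5) - Φ(-1.5) = 0.993790 - 0.066807 = 0.926983 ≈ 0.9270

P(850 < X < 1250) ≈ 0.9270


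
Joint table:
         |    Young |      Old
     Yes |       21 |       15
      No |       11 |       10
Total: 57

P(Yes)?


P(Yes) = (21+15)/57 = 36/57 = 12/19

P(Yes) = 12/19 ≈ 63.16%


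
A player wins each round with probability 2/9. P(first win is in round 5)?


Geometric: P(X=5) = (1-p)^(k-1)×p = (7/9)^4×2/9 = 4802/59049

P(X=5) = 4802/59049 ≈ 8.13%


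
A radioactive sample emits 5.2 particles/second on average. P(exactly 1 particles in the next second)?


Poisson(λ=5.2): P(X=1) = e^(-λ)×λ^k/k!
= e^(-5.2) × 5.2^1 / 1!
≈ 0.005516564421 × 5.2 / 1 ≈ 0.028686

P(X=1) ≈ 0.028686 ≈ 2.87%


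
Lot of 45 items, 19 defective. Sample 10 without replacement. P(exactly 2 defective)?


Hypergeometric: C(19,2)×C(26,8)/C(45,10)
= 171×1562275/3190187286 = 10925/130462

P(X=2) = 10925/130462 ≈ 8.37%


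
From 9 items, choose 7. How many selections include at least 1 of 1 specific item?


Complement: C(9,7) - C(8,7) = 36 - 8 = 28

28


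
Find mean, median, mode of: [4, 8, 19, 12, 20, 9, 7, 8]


Sorted: [4, 7, 8, 8, 9, 12, 19, 20]
Mean = 87/8
Median = 17/2
Freq: {4: 1, 8: 2, 19: 1, 12: 1, 20: 1, 9: 1, 7: 1}
Mode: [8]

Mean=87/8, Median=17/2, Mode=8


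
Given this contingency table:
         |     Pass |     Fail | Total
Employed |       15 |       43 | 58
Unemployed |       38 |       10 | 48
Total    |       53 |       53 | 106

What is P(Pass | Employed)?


P(Pass | Employed) = 15/(15+43) = 15/58

P(Pass|Employed) = 15/58 ≈ 25.86%


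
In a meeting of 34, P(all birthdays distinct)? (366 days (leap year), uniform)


P(all different) = Π(366-i)/366 for i=0..33
= (366/366)×(365/366)×...×(333/366)
= 0.205601

P ≈ 0.2056 ≈ 20.56%


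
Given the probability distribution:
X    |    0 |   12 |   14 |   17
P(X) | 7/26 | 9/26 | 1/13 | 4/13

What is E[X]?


E[X] = Σ x·P(X=x)
= (0)×(7/26) + (12)×(9/26) + (14)×(1/13) + (17)×(4/13)
= 136/13

E[X] = 136/13


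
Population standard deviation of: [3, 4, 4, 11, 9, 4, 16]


Mean = 51/7
  (3-51/7)²=900/49
  (4-51/7)²=529/49
  (4-51/7)²=529/49
  (11-51/7)²=676/49
  (9-51/7)²=144/49
  (4-51/7)²=529/49
  (16-51/7)²=3721/49
Σ(x-μ)² = 1004/7
σ² = (1004/7)/7 = 1004/49

σ = √(1004/49) ≈ 4.5266


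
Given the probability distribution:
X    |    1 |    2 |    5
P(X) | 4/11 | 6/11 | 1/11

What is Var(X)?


E[X] = 21/11
E[X²] = 53/11
Var(X) = E[X²] - (E[X])² = 53/11 - 441/121 = 142/121

Var(X) = 142/121 ≈ 1.1736


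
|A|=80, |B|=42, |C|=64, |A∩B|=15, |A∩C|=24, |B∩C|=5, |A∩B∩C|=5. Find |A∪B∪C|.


|A∪B∪C| = 80+42+64-15-24-5+5 = 147

|A∪B∪C| = 147


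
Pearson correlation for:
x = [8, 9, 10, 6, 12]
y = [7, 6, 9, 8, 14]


n=5, Σx=45, Σy=44, Σxy=416, Σx²=425, Σy²=426
r = (5×416 - 45×44)/√((5×425 - 45²)(5×426 - 44²))
= 100/√(100×194) = 100/√19400 ≈ 100/139.2839 ≈ 0.7180

r ≈ 0.7180


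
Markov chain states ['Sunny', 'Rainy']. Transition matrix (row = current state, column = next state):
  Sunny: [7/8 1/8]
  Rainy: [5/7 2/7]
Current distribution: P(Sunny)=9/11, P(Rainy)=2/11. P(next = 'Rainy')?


P(next=Rainy) = Σᵢ P(now=i)×P(i→Rainy)
= 9/11×1/8 + 2/11×2/7
= 9/88 + 4/77 = 95/616

P = 95/616 ≈ 0.1542


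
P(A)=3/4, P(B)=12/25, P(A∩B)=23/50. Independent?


P(A)×P(B) = 9/25
P(A∩B) = 23/50
Not equal → NOT independent

No, not independent


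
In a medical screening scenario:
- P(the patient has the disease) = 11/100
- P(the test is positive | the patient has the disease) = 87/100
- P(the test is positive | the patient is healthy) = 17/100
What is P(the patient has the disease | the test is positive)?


Using Bayes' theorem:
P(A|B) = P(B|A)·P(A) / P(B)

P(the test is positive) = 87/100 × 11/100 + 17/100 × 89/100
= 957/10000 + 1513/10000 = 247/1000

P(the patient has the disease|the test is positive) = (957/10000) / (247/1000) = 957/2470

P(the patient has the disease|the test is positive) = 957/2470 ≈ 38.74%


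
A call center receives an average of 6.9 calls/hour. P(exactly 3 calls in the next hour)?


Poisson(λ=6.9): P(X=3) = e^(-λ)×λ^k/k!
= e^(-6.9) × 6.9^3 / 3!
≈ 0.001007785429 × 328.509 / 6 ≈ 0.055178

P(X=3) ≈ 0.055178 ≈ 5.52%


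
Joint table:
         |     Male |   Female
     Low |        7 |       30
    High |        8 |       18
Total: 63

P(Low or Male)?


P(Low∨Male) = P(Low) + P(Male) - P(Low∧Male)
= (37 + 15 - 7)/63 = 45/63 = 5/7

P = 5/7 ≈ 71.43%


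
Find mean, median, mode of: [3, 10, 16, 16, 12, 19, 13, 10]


Sorted: [3, 10, 10, 12, 13, 16, 16, 19]
Mean = 99/8
Median = 25/2
Freq: {3: 1, 10: 2, 16: 2, 12: 1, 19: 1, 13: 1}
Mode: [10, 16]

Mean=99/8, Median=25/2, Mode=[10, 16]


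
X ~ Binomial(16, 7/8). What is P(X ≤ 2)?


P(X ≤ 2) = Σ P(X=i) for i=0..2
P(X=0) = 1/281474976710656
P(X=1) = 7/17592186044416
P(X=2) = 735/35184372088832
Sum = 5993/281474976710656

P(X ≤ 2) = 5993/281474976710656 ≈ 0.00%


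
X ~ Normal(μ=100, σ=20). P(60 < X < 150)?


z₁=(60-100)/20=-2.0, z₂=(150-100)/20=2.5
P = Φ(2.5) - Φ(-2.0) = 0.993790 - 0.022750 = 0.971040 ≈ 0.9710

P(60 < X < 150) ≈ 0.9710


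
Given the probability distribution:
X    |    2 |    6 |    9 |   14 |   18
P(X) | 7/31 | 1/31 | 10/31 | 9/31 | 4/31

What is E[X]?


E[X] = Σ x·P(X=x)
= (2)×(7/31) + (6)×(1/31) + (9)×(10/31) + (14)×(9/31) + (18)×(4/31)
= 308/31

E[X] = 308/31


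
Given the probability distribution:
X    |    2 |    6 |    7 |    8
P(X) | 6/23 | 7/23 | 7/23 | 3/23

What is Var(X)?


E[X] = 127/23
E[X²] = 811/23
Var(X) = E[X²] - (E[X])² = 811/23 - 16129/529 = 2524/529

Var(X) = 2524/529 ≈ 4.7713


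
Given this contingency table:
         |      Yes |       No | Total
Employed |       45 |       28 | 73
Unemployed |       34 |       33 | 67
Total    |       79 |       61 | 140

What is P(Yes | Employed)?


P(Yes | Employed) = 45/(45+28) = 45/73

P(Yes|Employed) = 45/73 ≈ 61.64%


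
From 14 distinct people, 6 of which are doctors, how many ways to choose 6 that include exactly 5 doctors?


Choose 5 of the 6 doctors and 1 of the other 8 people:
C(6,5)×C(8,1) = 6×8 = 48

48


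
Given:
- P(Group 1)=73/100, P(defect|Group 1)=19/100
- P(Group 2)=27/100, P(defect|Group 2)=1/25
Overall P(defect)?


P(B) = Σ P(B|Aᵢ)×P(Aᵢ)
  19/100×73/100 = 1387/10000
  1/25×27/100 = 27/2500
Sum = 299/2000

P(defect) = 299/2000 ≈ 14.95%


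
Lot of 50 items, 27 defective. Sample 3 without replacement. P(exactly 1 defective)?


Hypergeometric: C(27,1)×C(23,2)/C(50,3)
= 27×253/19600 = 6831/19600

P(X=1) = 6831/19600 ≈ 34.85%


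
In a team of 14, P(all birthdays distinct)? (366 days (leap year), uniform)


P(all different) = Π(366-i)/366 for i=0..13
= (366/366)×(365/366)×...×(353/366)
= 0.777440

P ≈ 0.7774 ≈ 77.74%


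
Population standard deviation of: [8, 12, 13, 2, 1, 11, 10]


Mean = 57/7
  (8-57/7)²=1/49
  (12-57/7)²=729/49
  (13-57/7)²=1156/49
  (2-57/7)²=1849/49
  (1-57/7)²=2500/49
  (11-57/7)²=400/49
  (10-57/7)²=169/49
Σ(x-μ)² = 972/7
σ² = (972/7)/7 = 972/49

σ = √(972/49) ≈ 4.4538


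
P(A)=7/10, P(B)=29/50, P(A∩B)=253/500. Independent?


P(A)×P(B) = 203/500
P(A∩B) = 253/500
Not equal → NOT independent

No, not independent


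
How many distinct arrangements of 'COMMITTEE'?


Letters: 9, freq: {'C': 1, 'O': 1, 'M': 2, 'I': 1, 'T': 2, 'E': 2}
9!/(1!×1!×2!×1!×2!×2!) = 362880/8 = 45360

45360


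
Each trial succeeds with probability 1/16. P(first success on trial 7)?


Geometric: P(X=7) = (1-p)^(k-1)×p = (15/16)^6×1/16 = 11390625/268435456

P(X=7) = 11390625/268435456 ≈ 4.24%


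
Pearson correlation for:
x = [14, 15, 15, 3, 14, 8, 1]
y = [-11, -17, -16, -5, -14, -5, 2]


n=7, Σx=70, Σy=-66, Σxy=-898, Σx²=916, Σy²=916
r = (7×(-898) - 70×(-66))/√((7×916 - 70²)(7×916 - (-66)²))
= -1666/√(1512×2056) = -1666/√3108672 ≈ -1666/1763.1426 ≈ -0.9449

r ≈ -0.9449


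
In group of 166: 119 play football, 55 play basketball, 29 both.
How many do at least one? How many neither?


|A∪B| = 119+55-29 = 145
Neither = 166-145 = 21

At least one: 145; Neither: 21


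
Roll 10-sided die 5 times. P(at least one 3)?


P(no 3)^5 = (9/10)^5 = 59049/100000
P(≥1) = 1 - 59049/100000 = 40951/100000

P = 40951/100000 ≈ 40.95%


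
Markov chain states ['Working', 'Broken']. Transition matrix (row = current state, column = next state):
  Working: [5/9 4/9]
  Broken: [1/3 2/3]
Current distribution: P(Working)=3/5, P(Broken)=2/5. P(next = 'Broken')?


P(next=Broken) = Σᵢ P(now=i)×P(i→Broken)
= 3/5×4/9 + 2/5×2/3
= 4/15 + 4/15 = 8/15

P = 8/15 ≈ 0.5333


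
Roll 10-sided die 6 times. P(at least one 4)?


P(no 4)^6 = (9/10)^6 = 531441/1000000
P(≥1) = 1 - 531441/1000000 = 468559/1000000

P = 468559/1000000 ≈ 46.86%


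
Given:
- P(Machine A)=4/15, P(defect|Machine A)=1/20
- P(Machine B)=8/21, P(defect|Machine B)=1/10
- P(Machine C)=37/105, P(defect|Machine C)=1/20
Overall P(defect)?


P(B) = Σ P(B|Aᵢ)×P(Aᵢ)
  1/20×4/15 = 1/75
  1/10×8/21 = 4/105
  1/20×37/105 = 37/2100
Sum = 29/420

P(defect) = 29/420 ≈ 6.90%
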